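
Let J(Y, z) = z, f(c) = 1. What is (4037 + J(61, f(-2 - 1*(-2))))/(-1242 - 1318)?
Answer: -2019/1280 ≈ -1.5773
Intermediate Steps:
(4037 + J(61, f(-2 - 1*(-2))))/(-1242 - 1318) = (4037 + 1)/(-1242 - 1318) = 4038/(-2560) = 4038*(-1/2560) = -2019/1280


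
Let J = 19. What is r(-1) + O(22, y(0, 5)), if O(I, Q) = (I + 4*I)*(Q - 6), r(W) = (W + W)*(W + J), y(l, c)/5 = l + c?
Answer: 2054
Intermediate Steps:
y(l, c) = 5*c + 5*l (y(l, c) = 5*(l + c) = 5*(c + l) = 5*c + 5*l)
r(W) = 2*W*(19 + W) (r(W) = (W + W)*(W + 19) = (2*W)*(19 + W) = 2*W*(19 + W))
O(I, Q) = 5*I*(-6 + Q) (O(I, Q) = (5*I)*(-6 + Q) = 5*I*(-6 + Q))
r(-1) + O(22, y(0, 5)) = 2*(-1)*(19 - 1) + 5*22*(-6 + (5*5 + 5*0)) = 2*(-1)*18 + 5*22*(-6 + (25 + 0)) = -36 + 5*22*(-6 + 25) = -36 + 5*22*19 = -36 + 2090 = 2054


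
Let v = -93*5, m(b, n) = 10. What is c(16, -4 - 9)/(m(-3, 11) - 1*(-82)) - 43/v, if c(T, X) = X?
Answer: -2089/42780 ≈ -0.048831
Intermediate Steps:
v = -465
c(16, -4 - 9)/(m(-3, 11) - 1*(-82)) - 43/v = (-4 - 9)/(10 - 1*(-82)) - 43/(-465) = -13/(10 + 82) - 43*(-1/465) = -13/92 + 43/465 = -2089/42780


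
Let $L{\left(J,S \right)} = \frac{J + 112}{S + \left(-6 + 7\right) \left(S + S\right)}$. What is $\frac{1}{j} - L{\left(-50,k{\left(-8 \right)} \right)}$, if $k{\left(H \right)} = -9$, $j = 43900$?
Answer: $\frac{2721827}{1185300} \approx 2.2963$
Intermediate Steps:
$L{\left(J,S \right)} = \frac{112 + J}{3 S}$ ($L{\left(J,S \right)} = \frac{112 + J}{S + 1 \cdot 2 S} = \frac{112 + J}{S + 2 S} = \frac{112 + J}{3 S}$)
$\frac{1}{j} - L{\left(-50,k{\left(-8 \right)} \right)} = \frac{1}{43900} - \frac{112 - 50}{3 \left(-9\right)} = \frac{1}{43900} - \frac{1}{3} \left(- \frac{1}{9}\right) 62 = \frac{1}{43900} - - \frac{62}{27} = \frac{1}{43900} + \frac{62}{27} = \frac{2721827}{1185300}$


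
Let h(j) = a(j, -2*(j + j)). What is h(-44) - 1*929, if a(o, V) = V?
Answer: -753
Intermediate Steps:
h(j) = -4*j (h(j) = -2*(j + j) = -4*j)
h(-44) - 1*929 = -4*(-44) - 1*929 = 176 - 929 = -753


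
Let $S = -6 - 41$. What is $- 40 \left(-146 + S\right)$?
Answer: $7720$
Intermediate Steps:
$S = -47$ ($S = -6 - 41 = -47$)
$- 40 \left(-146 + S\right) = - 40 \left(-146 - 47\right) = \left(-40\right) \left(-193\right) = 7720$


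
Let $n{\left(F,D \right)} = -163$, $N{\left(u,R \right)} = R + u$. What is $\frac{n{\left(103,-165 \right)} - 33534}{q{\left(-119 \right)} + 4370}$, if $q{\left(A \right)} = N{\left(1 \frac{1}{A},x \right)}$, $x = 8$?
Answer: $- \frac{4009943}{520981} \approx -7.6969$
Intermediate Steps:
$q{\left(A \right)} = 8 + \frac{1}{A}$ ($q{\left(A \right)} = 8 + 1 \frac{1}{A} = 8 + \frac{1}{A}$)
$\frac{n{\left(103,-165 \right)} - 33534}{q{\left(-119 \right)} + 4370} = \frac{-163 - 33534}{\left(8 + \frac{1}{-119}\right) + 4370} = - \frac{33697}{\left(8 - \frac{1}{119}\right) + 4370} = - \frac{33697}{\frac{951}{119} + 4370} = - \frac{33697}{\frac{520981}{119}} = \left(-33697\right) \frac{119}{520981} = - \frac{4009943}{520981}$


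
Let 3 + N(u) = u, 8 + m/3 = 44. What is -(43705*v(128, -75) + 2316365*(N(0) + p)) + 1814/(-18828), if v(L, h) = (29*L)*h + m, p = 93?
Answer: 112537582599233/9414 ≈ 1.1954e+10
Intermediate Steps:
m = 108 (m = -24 + 3*44 = -24 + 132 = 108)
N(u) = -3 + u
v(L, h) = 108 + 29*L*h (v(L, h) = (29*L)*h + 108 = 29*L*h + 108 = 108 + 29*L*h)
-(43705*v(128, -75) + 2316365*(N(0) + p)) + 1814/(-18828) = -(4720140 + 2316365*((-3 + 0) + 93) + 1267445*128*(-75)) + 1814/(-18828) = -(-12162751860 + 2316365*(-3 + 93)) + 1814*(-1/18828) = -43705/(1/(-278292 + 53*90)) - 907/9414 = -43705/(1/(-278292 + 4770)) - 907/9414 = -43705/(1/(-273522)) - 907/9414 = -43705/(-1/273522) - 907/9414 = -43705*(-273522) - 907/9414 = 11954279010 - 907/9414 = 112537582599233/9414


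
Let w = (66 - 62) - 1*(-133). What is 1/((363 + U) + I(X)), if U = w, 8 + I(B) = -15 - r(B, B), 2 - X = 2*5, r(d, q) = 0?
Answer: 1/477 ≈ 0.0020964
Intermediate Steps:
X = -8 (X = 2 - 2*5 = 2 - 1*10 = 2 - 10 = -8)
I(B) = -23 (I(B) = -8 + (-15 - 1*0) = -8 + (-15 + 0) = -8 - 15 = -23)
w = 137 (w = 4 + 133 = 137)
U = 137
1/((363 + U) + I(X)) = 1/((363 + 137) - 23) = 1/(500 - 23) = 1/477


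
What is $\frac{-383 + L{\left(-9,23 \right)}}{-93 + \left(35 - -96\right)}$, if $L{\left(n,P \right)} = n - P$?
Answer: $- \frac{415}{38} \approx -10.921$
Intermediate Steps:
$\frac{-383 + L{\left(-9,23 \right)}}{-93 + \left(35 - -96\right)} = \frac{-383 - 32}{-93 + \left(35 - -96\right)} = \frac{-383 - 32}{-93 + \left(35 + 96\right)} = \frac{-383 - 32}{-93 + 131} = - \frac{415}{38}$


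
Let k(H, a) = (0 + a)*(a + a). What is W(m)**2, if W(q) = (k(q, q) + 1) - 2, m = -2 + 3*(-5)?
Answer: 332929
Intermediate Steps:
k(H, a) = 2*a**2 (k(H, a) = a*(2*a) = 2*a**2)
m = -17 (m = -2 - 15 = -17)
W(q) = -1 + 2*q**2 (W(q) = (2*q**2 + 1) - 2 = (1 + 2*q**2) - 2 = -1 + 2*q**2)
W(m)**2 = (-1 + 2*(-17)**2)**2 = (-1 + 2*289)**2 = (-1 + 578)**2 = 577**2 = 332929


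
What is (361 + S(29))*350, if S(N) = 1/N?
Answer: 3664500/29 ≈ 1.2636e+5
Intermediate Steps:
(361 + S(29))*350 = (361 + 1/29)*350 = (10470/29)*350 = 3664500/29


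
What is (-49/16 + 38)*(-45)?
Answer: -25155/16 ≈ -1572.2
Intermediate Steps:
(-49/16 + 38)*(-45) = (559/16)*(-45) = -25155/16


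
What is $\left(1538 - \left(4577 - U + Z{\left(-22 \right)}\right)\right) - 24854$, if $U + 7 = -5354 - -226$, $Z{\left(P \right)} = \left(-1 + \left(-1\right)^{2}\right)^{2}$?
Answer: $-33028$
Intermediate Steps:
$Z{\left(P \right)} = 0$ ($Z{\left(P \right)} = \left(-1 + 1\right)^{2} = 0^{2} = 0$)
$U = -5135$ ($U = -7 - 5128 = -5135$)
$\left(1538 - \left(4577 - U + Z{\left(-22 \right)}\right)\right) - 24854 = \left(1538 + \left(\left(-6337 - 5135\right) + \left(1760 - 0\right)\right)\right) - 24854 = \left(1538 + \left(-11472 + \left(1760 + 0\right)\right)\right) - 24854 = \left(1538 + \left(-11472 + 1760\right)\right) - 24854 = \left(1538 - 9712\right) - 24854 = -8174 - 24854 = -33028$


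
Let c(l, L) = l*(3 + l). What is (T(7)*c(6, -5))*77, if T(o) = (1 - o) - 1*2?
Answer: -33264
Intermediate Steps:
T(o) = -1 - o (T(o) = (1 - o) - 2 = -1 - o)
(T(7)*c(6, -5))*77 = ((-1 - 1*7)*(6*(3 + 6)))*77 = ((-1 - 7)*(6*9))*77 = -8*54*77 = -432*77 = -33264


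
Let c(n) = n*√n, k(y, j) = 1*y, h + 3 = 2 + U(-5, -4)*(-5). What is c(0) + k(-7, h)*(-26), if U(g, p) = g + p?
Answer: 182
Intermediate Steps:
h = 44 (h = -3 + (2 + (-5 - 4)*(-5)) = -3 + (2 - 9*(-5)) = -3 + (2 + 45) = -3 + 47 = 44)
k(y, j) = y
c(n) = n^(3/2)
c(0) + k(-7, h)*(-26) = 0^(3/2) - 7*(-26) = 0 + 182 = 182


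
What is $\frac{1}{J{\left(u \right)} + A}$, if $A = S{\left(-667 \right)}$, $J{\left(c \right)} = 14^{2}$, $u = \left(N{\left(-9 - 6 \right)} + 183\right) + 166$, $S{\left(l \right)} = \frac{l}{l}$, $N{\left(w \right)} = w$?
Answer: $\frac{1}{197} \approx 0.0050761$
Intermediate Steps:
$S{\left(l \right)} = 1$
$u = 334$ ($u = \left(\left(-9 - 6\right) + 183\right) + 166 = \left(-15 + 183\right) + 166 = 168 + 166 = 334$)
$J{\left(c \right)} = 196$
$A = 1$
$\frac{1}{J{\left(u \right)} + A} = \frac{1}{196 + 1} = \frac{1}{197}$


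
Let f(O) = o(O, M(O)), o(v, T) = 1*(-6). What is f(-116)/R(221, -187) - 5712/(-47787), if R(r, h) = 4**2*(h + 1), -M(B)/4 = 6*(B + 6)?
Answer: 56489/464752 ≈ 0.12155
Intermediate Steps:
M(B) = -144 - 24*B (M(B) = -24*(B + 6) = -24*(6 + B) = -4*(36 + 6*B) = -144 - 24*B)
o(v, T) = -6
f(O) = -6
R(r, h) = 16 + 16*h (R(r, h) = 16*(1 + h) = 16 + 16*h)
f(-116)/R(221, -187) - 5712/(-47787) = -6/(16 + 16*(-187)) - 5712/(-47787) = -6/(16 - 2992) - 5712*(-1/47787) = -6/(-2976) + 112/937 = -6*(-1/2976) + 112/937 = 1/496 + 112/937 = 56489/464752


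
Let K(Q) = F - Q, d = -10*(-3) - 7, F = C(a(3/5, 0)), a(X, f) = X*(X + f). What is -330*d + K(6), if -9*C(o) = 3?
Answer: -22789/3 ≈ -7596.3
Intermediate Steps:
C(o) = -⅓ (C(o) = -⅑*3 = -⅓)
F = -⅓ ≈ -0.33333
d = 23 (d = 30 - 7 = 23)
K(Q) = -⅓ - Q
-330*d + K(6) = -330*23 + (-⅓ - 1*6) = -7590 + (-⅓ - 6) = -7590 - 19/3 = -22789/3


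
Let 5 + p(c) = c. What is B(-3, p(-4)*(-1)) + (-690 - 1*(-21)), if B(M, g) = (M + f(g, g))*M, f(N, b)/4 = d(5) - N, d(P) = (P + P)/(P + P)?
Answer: -564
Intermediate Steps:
d(P) = 1 (d(P) = (2*P)/((2*P)) = (2*P)*(1/(2*P)) = 1)
p(c) = -5 + c
f(N, b) = 4 - 4*N (f(N, b) = 4*(1 - N) = 4 - 4*N)
B(M, g) = M*(4 + M - 4*g) (B(M, g) = (M + (4 - 4*g))*M = (4 + M - 4*g)*M = M*(4 + M - 4*g))
B(-3, p(-4)*(-1)) + (-690 - 1*(-21)) = -3*(4 - 3 - 4*(-5 - 4)*(-1)) + (-690 - 1*(-21)) = -3*(4 - 3 - (-36)*(-1)) + (-690 + 21) = -3*(4 - 3 - 4*9) - 669 = -3*(4 - 3 - 36) - 669 = -3*(-35) - 669 = 105 - 669 = -564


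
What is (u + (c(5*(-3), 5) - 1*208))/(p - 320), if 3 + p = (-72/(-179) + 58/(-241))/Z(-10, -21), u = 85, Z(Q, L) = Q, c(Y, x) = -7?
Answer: 2804035/6967297 ≈ 0.40246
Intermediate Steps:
p = -130114/43139 (p = -3 + (-72/(-179) + 58/(-241))/(-10) = -3 + (-72*(-1/179) + 58*(-1/241))*(-1/10) = -3 + (72/179 - 58/241)*(-1/10) = -3 + (6970/43139)*(-1/10) = -3 - 697/43139 = -130114/43139 ≈ -3.0162)
(u + (c(5*(-3), 5) - 1*208))/(p - 320) = (85 + (-7 - 1*208))/(-130114/43139 - 320) = (85 + (-7 - 208))/(-13934594/43139) = (85 - 215)*(-43139/13934594) = -130*(-43139/13934594) = 2804035/6967297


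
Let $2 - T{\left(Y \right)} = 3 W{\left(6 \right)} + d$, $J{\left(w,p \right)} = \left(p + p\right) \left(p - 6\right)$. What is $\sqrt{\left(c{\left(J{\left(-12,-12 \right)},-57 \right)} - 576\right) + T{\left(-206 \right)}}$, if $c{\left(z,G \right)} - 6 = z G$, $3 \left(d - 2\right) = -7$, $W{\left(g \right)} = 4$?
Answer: $\frac{i \sqrt{226833}}{3} \approx 158.76 i$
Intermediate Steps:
$d = - \frac{1}{3}$ ($d = 2 + \frac{1}{3} \left(-7\right) = 2 - \frac{7}{3} = - \frac{1}{3} \approx -0.33333$)
$J{\left(w,p \right)} = 2 p \left(-6 + p\right)$
$c{\left(z,G \right)} = 6 + G z$ ($c{\left(z,G \right)} = 6 + z G = 6 + G z$)
$T{\left(Y \right)} = - \frac{29}{3}$ ($T{\left(Y \right)} = 2 - \left(3 \cdot 4 - \frac{1}{3}\right) = 2 - \left(12 - \frac{1}{3}\right) = 2 - \frac{35}{3} = - \frac{29}{3}$)
$\sqrt{\left(c{\left(J{\left(-12,-12 \right)},-57 \right)} - 576\right) + T{\left(-206 \right)}} = \sqrt{\left(\left(6 - 57 \cdot 2 \left(-12\right) \left(-6 - 12\right)\right) - 576\right) - \frac{29}{3}} = \sqrt{\left(\left(6 - 57 \cdot 2 \left(-12\right) \left(-18\right)\right) - 576\right) - \frac{29}{3}} = \sqrt{\left(\left(6 - 24624\right) - 576\right) - \frac{29}{3}} = \sqrt{\left(-24618 - 576\right) - \frac{29}{3}} = \sqrt{-25194 - \frac{29}{3}} = \sqrt{- \frac{75611}{3}} = \frac{i \sqrt{226833}}{3}$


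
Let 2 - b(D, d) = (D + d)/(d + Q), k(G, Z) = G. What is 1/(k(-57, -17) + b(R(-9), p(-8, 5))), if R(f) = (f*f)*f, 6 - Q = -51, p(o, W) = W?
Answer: -31/1343 ≈ -0.023083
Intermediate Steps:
Q = 57 (Q = 6 - 1*(-51) = 6 + 51 = 57)
R(f) = f³ (R(f) = f²*f = f³)
b(D, d) = 2 - (D + d)/(57 + d) (b(D, d) = 2 - (D + d)/(d + 57) = 2 - (D + d)/(57 + d))
1/(k(-57, -17) + b(R(-9), p(-8, 5))) = 1/(-57 + (114 + 5 - 1*(-9)³)/(57 + 5)) = 1/(-57 + (114 + 5 - 1*(-729))/62) = 1/(-57 + (114 + 5 + 729)/62) = 1/(-57 + (1/62)*848) = 1/(-57 + 424/31) = 1/(-1343/31) = -31/1343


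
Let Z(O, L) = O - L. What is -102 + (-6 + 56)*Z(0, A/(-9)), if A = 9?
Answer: -52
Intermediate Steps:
-102 + (-6 + 56)*Z(0, A/(-9)) = -102 + (-6 + 56)*(0 - 9/(-9)) = -102 + 50*(0 - 9*(-1)/9) = -102 + 50*(0 - 1*(-1)) = -102 + 50*(0 + 1) = -102 + 50*1 = -102 + 50 = -52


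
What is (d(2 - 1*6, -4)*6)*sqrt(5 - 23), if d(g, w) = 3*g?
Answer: -216*I*sqrt(2) ≈ -305.47*I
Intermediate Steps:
(d(2 - 1*6, -4)*6)*sqrt(5 - 23) = ((3*(2 - 1*6))*6)*sqrt(5 - 23) = ((3*(2 - 6))*6)*sqrt(-18) = ((3*(-4))*6)*(3*I*sqrt(2)) = (-12*6)*(3*I*sqrt(2)) = -216*I*sqrt(2)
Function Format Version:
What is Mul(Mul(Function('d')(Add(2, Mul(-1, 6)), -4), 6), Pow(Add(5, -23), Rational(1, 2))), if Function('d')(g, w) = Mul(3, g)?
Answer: Mul(-216, I, Pow(2, Rational(1, 2))) ≈ Mul(-305.47, I)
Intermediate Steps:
Mul(Mul(Function('d')(Add(2, Mul(-1, 6)), -4), 6), Pow(Add(5, -23), Rational(1, 2))) = Mul(Mul(Mul(3, Add(2, Mul(-1, 6))), 6), Pow(Add(5, -23), Rational(1, 2))) = Mul(Mul(Mul(3, Add(2, -6)), 6), Pow(-18, Rational(1, 2))) = Mul(Mul(Mul(3, -4), 6), Mul(3, I, Pow(2, Rational(1, 2)))) = Mul(Mul(-12, 6), Mul(3, I, Pow(2, Rational(1, 2)))) = Mul(-72, Mul(3, I, Pow(2, Rational(1, 2)))) = Mul(-216, I, Pow(2, Rational(1, 2)))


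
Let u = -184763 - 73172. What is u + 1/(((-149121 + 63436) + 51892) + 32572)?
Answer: -314938636/1221 ≈ -2.5794e+5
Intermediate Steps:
u = -257935
u + 1/(((-149121 + 63436) + 51892) + 32572) = -257935 + 1/(((-149121 + 63436) + 51892) + 32572) = -257935 + 1/((-85685 + 51892) + 32572) = -257935 + 1/(-33793 + 32572) = -257935 + 1/(-1221) = -257935 - 1/1221 = -314938636/1221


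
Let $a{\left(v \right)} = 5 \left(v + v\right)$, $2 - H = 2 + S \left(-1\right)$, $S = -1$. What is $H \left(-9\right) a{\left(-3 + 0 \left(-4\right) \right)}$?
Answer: $-270$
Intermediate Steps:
$H = -1$ ($H = 2 - \left(2 - -1\right) = 2 - \left(2 + 1\right) = 2 - 3 = -1$)
$a{\left(v \right)} = 10 v$ ($a{\left(v \right)} = 5 \cdot 2 v = 10 v$)
$H \left(-9\right) a{\left(-3 + 0 \left(-4\right) \right)} = \left(-1\right) \left(-9\right) 10 \left(-3 + 0 \left(-4\right)\right) = 9 \cdot 10 \left(-3 + 0\right) = 9 \cdot 10 \left(-3\right) = 9 \left(-30\right) = -270$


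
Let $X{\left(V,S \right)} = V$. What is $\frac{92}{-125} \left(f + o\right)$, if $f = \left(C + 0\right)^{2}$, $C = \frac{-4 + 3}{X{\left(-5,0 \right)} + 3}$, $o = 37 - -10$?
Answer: $- \frac{4347}{125} \approx -34.776$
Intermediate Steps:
$o = 47$ ($o = 37 + 10 = 47$)
$C = \frac{1}{2}$ ($C = \frac{-4 + 3}{-5 + 3} = - \frac{1}{-2} = \left(-1\right) \left(- \frac{1}{2}\right) = \frac{1}{2} \approx 0.5$)
$f = \frac{1}{4}$ ($f = \left(\frac{1}{2} + 0\right)^{2} = \left(\frac{1}{2}\right)^{2} = \frac{1}{4} \approx 0.25$)
$\frac{92}{-125} \left(f + o\right) = \frac{92}{-125} \left(\frac{1}{4} + 47\right) = 92 \left(- \frac{1}{125}\right) \frac{189}{4} = \left(- \frac{92}{125}\right) \frac{189}{4} = - \frac{4347}{125}$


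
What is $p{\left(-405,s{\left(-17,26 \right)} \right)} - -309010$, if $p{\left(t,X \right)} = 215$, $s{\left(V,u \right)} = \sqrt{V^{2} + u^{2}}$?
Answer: $309225$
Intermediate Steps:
$p{\left(-405,s{\left(-17,26 \right)} \right)} - -309010 = 215 - -309010 = 215 + 309010 = 309225$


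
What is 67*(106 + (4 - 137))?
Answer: -1809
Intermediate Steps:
67*(106 + (4 - 137)) = 67*(106 - 133) = 67*(-27) = -1809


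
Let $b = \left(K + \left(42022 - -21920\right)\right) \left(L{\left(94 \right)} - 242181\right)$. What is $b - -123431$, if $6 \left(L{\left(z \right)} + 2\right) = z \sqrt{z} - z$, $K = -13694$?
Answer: $- \frac{36509625515}{3} + \frac{2361656 \sqrt{94}}{3} \approx -1.2162 \cdot 10^{10}$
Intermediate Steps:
$L{\left(z \right)} = -2 - \frac{z}{6} + \frac{z^{\frac{3}{2}}}{6}$ ($L{\left(z \right)} = -2 + \frac{z \sqrt{z} - z}{6} = -2 + \frac{z^{\frac{3}{2}} - z}{6} = -2 + \left(- \frac{z}{6} + \frac{z^{\frac{3}{2}}}{6}\right) = -2 - \frac{z}{6} + \frac{z^{\frac{3}{2}}}{6}$)
$b = - \frac{36509995808}{3} + \frac{2361656 \sqrt{94}}{3}$ ($b = \left(-13694 + \left(42022 - -21920\right)\right) \left(\left(-2 - \frac{47}{3} + \frac{94^{\frac{3}{2}}}{6}\right) - 242181\right) = \left(-13694 + \left(42022 + 21920\right)\right) \left(\left(-2 - \frac{47}{3} + \frac{94 \sqrt{94}}{6}\right) - 242181\right) = \left(-13694 + 63942\right) \left(\left(-2 - \frac{47}{3} + \frac{47 \sqrt{94}}{3}\right) - 242181\right) = 50248 \left(\left(- \frac{53}{3} + \frac{47 \sqrt{94}}{3}\right) - 242181\right) = 50248 \left(- \frac{726596}{3} + \frac{47 \sqrt{94}}{3}\right) = - \frac{36509995808}{3} + \frac{2361656 \sqrt{94}}{3} \approx -1.2162 \cdot 10^{10}$)
$b - -123431 = \left(- \frac{36509995808}{3} + \frac{2361656 \sqrt{94}}{3}\right) - -123431 = \left(- \frac{36509995808}{3} + \frac{2361656 \sqrt{94}}{3}\right) + 123431 = - \frac{36509625515}{3} + \frac{2361656 \sqrt{94}}{3}$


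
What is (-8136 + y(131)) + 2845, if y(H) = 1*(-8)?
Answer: -5299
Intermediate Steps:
y(H) = -8
(-8136 + y(131)) + 2845 = (-8136 - 8) + 2845 = -8144 + 2845 = -5299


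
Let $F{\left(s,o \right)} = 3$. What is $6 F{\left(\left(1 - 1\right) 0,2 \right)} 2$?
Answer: $36$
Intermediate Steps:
$6 F{\left(\left(1 - 1\right) 0,2 \right)} 2 = 6 \cdot 3 \cdot 2 = 18 \cdot 2 = 36$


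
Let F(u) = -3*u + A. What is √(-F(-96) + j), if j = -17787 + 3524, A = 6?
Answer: I*√14557 ≈ 120.65*I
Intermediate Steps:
F(u) = 6 - 3*u (F(u) = -3*u + 6 = 6 - 3*u)
j = -14263
√(-F(-96) + j) = √(-(6 - 3*(-96)) - 14263) = √(-(6 + 288) - 14263) = √(-1*294 - 14263) = √(-294 - 14263) = √(-14557) = I*√14557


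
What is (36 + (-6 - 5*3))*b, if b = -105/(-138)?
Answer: 525/46 ≈ 11.413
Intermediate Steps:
b = 35/46 (b = -105*(-1/138) = 35/46 ≈ 0.76087)
(36 + (-6 - 5*3))*b = (36 + (-6 - 5*3))*(35/46) = (36 + (-6 - 15))*(35/46) = (36 - 21)*(35/46) = 15*(35/46) = 525/46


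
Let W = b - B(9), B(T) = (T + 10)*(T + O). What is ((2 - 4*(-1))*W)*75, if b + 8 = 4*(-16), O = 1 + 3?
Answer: -143550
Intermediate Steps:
O = 4
B(T) = (4 + T)*(10 + T) (B(T) = (T + 10)*(T + 4) = (10 + T)*(4 + T) = (4 + T)*(10 + T))
b = -72 (b = -8 + 4*(-16) = -8 - 64 = -72)
W = -319 (W = -72 - (40 + 9**2 + 14*9) = -72 - (40 + 81 + 126) = -72 - 1*247 = -72 - 247 = -319)
((2 - 4*(-1))*W)*75 = ((2 - 4*(-1))*(-319))*75 = ((2 + 4)*(-319))*75 = (6*(-319))*75 = -1914*75 = -143550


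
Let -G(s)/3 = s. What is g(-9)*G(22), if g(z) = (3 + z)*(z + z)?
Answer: -7128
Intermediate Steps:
G(s) = -3*s
g(z) = 2*z*(3 + z) (g(z) = (3 + z)*(2*z) = 2*z*(3 + z))
g(-9)*G(22) = (2*(-9)*(3 - 9))*(-3*22) = (2*(-9)*(-6))*(-66) = 108*(-66) = -7128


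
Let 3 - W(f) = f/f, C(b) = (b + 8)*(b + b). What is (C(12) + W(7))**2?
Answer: 232324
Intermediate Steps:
C(b) = 2*b*(8 + b) (C(b) = (8 + b)*(2*b) = 2*b*(8 + b))
W(f) = 2 (W(f) = 3 - f/f = 3 - 1*1 = 3 - 1 = 2)
(C(12) + W(7))**2 = (2*12*(8 + 12) + 2)**2 = (2*12*20 + 2)**2 = (480 + 2)**2 = 482**2 = 232324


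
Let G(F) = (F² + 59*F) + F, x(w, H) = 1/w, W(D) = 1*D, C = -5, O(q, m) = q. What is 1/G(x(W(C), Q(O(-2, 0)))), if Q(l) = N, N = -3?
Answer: -25/299 ≈ -0.083612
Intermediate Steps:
W(D) = D
Q(l) = -3
x(w, H) = 1/w
G(F) = F² + 60*F
1/G(x(W(C), Q(O(-2, 0)))) = 1/((60 + 1/(-5))/(-5)) = 1/(-(60 - ⅕)/5) = 1/(-⅕*299/5) = 1/(-299/25) = -25/299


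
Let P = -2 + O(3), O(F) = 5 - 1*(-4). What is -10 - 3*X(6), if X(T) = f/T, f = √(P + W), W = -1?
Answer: -10 - √6/2 ≈ -11.225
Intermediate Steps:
O(F) = 9 (O(F) = 5 + 4 = 9)
P = 7 (P = -2 + 9 = 7)
f = √6 (f = √(7 - 1) = √6 ≈ 2.4495)
X(T) = √6/T
-10 - 3*X(6) = -10 - 3*√6/6 = -10 - √6/2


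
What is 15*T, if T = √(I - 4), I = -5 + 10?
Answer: 15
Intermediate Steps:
I = 5
T = 1 (T = √(5 - 4) = √1 = 1)
15*T = 15*1 = 15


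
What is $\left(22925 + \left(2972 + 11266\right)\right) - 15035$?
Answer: $22128$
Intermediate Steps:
$\left(22925 + \left(2972 + 11266\right)\right) - 15035 = \left(22925 + 14238\right) - 15035 = 37163 - 15035 = 22128$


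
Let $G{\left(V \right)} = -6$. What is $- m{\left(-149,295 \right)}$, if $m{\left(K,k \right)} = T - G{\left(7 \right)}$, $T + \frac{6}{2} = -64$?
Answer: $61$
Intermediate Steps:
$T = -67$ ($T = -3 - 64 = -67$)
$m{\left(K,k \right)} = -61$ ($m{\left(K,k \right)} = -67 - -6 = -67 + 6 = -61$)
$- m{\left(-149,295 \right)} = \left(-1\right) \left(-61\right) = 61$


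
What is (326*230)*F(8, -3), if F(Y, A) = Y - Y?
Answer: 0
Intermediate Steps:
F(Y, A) = 0
(326*230)*F(8, -3) = (326*230)*0 = 74980*0 = 0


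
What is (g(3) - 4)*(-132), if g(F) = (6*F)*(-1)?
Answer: 2904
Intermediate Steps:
g(F) = -6*F
(g(3) - 4)*(-132) = (-6*3 - 4)*(-132) = (-18 - 4)*(-132) = -22*(-132) = 2904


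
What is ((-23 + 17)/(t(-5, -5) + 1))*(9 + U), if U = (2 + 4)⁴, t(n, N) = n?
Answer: 3915/2 ≈ 1957.5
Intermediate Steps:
U = 1296 (U = 6⁴ = 1296)
((-23 + 17)/(t(-5, -5) + 1))*(9 + U) = ((-23 + 17)/(-5 + 1))*(9 + 1296) = -6/(-4)*1305 = -6*(-¼)*1305 = (3/2)*1305 = 3915/2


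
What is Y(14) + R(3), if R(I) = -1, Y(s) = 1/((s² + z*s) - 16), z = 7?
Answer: -277/278 ≈ -0.99640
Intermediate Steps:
Y(s) = 1/(-16 + s² + 7*s) (Y(s) = 1/((s² + 7*s) - 16) = 1/(-16 + s² + 7*s))
Y(14) + R(3) = 1/(-16 + 14² + 7*14) - 1 = 1/(-16 + 196 + 98) - 1 = 1/278 - 1 = -277/278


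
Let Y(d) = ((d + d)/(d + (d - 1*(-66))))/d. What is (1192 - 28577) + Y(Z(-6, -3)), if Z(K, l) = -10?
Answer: -629854/23 ≈ -27385.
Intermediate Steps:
Y(d) = 2/(66 + 2*d) (Y(d) = ((2*d)/(d + (d + 66)))/d = ((2*d)/(d + (66 + d)))/d = ((2*d)/(66 + 2*d))/d = (2*d/(66 + 2*d))/d = 2/(66 + 2*d))
(1192 - 28577) + Y(Z(-6, -3)) = (1192 - 28577) + 1/(33 - 10) = -27385 + 1/23 = -629854/23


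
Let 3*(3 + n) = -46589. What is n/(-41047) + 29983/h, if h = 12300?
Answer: 1421764001/504878100 ≈ 2.8161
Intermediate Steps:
n = -46598/3 (n = -3 + (⅓)*(-46589) = -3 - 46589/3 = -46598/3 ≈ -15533.)
n/(-41047) + 29983/h = -46598/3/(-41047) + 29983/12300 = -46598/3*(-1/41047) + 29983*(1/12300) = 46598/123141 + 29983/12300 = 1421764001/504878100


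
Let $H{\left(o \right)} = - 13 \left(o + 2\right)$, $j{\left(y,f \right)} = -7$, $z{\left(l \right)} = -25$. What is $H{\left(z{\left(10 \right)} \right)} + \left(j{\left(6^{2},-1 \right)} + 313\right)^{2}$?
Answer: $93935$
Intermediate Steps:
$H{\left(o \right)} = -26 - 13 o$ ($H{\left(o \right)} = - 13 \left(2 + o\right) = -26 - 13 o$)
$H{\left(z{\left(10 \right)} \right)} + \left(j{\left(6^{2},-1 \right)} + 313\right)^{2} = \left(-26 - -325\right) + \left(-7 + 313\right)^{2} = \left(-26 + 325\right) + 306^{2} = 299 + 93636 = 93935$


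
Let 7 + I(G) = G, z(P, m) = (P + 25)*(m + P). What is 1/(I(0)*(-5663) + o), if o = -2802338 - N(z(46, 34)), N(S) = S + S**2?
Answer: -1/35030777 ≈ -2.8546e-8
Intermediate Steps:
z(P, m) = (25 + P)*(P + m)
I(G) = -7 + G
o = -35070418 (o = -2802338 - (46**2 + 25*46 + 25*34 + 46*34)*(1 + (46**2 + 25*46 + 25*34 + 46*34)) = -2802338 - (2116 + 1150 + 850 + 1564)*(1 + (2116 + 1150 + 850 + 1564)) = -2802338 - 5680*(1 + 5680) = -2802338 - 5680*5681 = -2802338 - 1*32268080 = -2802338 - 32268080 = -35070418)
1/(I(0)*(-5663) + o) = 1/((-7 + 0)*(-5663) - 35070418) = 1/(-7*(-5663) - 35070418) = 1/(39641 - 35070418) = 1/(-35030777) = -1/35030777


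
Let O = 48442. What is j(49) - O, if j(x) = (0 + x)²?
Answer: -46041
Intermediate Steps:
j(x) = x²
j(49) - O = 49² - 1*48442 = 2401 - 48442 = -46041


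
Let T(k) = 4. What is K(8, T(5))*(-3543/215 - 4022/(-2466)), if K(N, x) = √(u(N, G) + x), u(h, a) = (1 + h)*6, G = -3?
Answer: -3936154*√58/265095 ≈ -113.08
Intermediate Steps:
u(h, a) = 6 + 6*h
K(N, x) = √(6 + x + 6*N) (K(N, x) = √((6 + 6*N) + x) = √(6 + x + 6*N))
K(8, T(5))*(-3543/215 - 4022/(-2466)) = √(6 + 4 + 6*8)*(-3543/215 - 4022/(-2466)) = √(6 + 4 + 48)*(-3543*1/215 - 4022*(-1/2466)) = √58*(-3543/215 + 2011/1233) = √58*(-3936154/265095) = -3936154*√58/265095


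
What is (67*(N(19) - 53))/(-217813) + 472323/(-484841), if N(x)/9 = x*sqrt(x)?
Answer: -101156419208/105604672733 - 11457*sqrt(19)/217813 ≈ -1.1872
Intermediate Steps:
N(x) = 9*x**(3/2) (N(x) = 9*(x*sqrt(x)) = 9*x**(3/2))
(67*(N(19) - 53))/(-217813) + 472323/(-484841) = (67*(9*19**(3/2) - 53))/(-217813) + 472323/(-484841) = (67*(9*(19*sqrt(19)) - 53))*(-1/217813) + 472323*(-1/484841) = (67*(171*sqrt(19) - 53))*(-1/217813) - 472323/484841 = (67*(-53 + 171*sqrt(19)))*(-1/217813) - 472323/484841 = (-3551 + 11457*sqrt(19))*(-1/217813) - 472323/484841 = (3551/217813 - 11457*sqrt(19)/217813) - 472323/484841 = -101156419208/105604672733 - 11457*sqrt(19)/217813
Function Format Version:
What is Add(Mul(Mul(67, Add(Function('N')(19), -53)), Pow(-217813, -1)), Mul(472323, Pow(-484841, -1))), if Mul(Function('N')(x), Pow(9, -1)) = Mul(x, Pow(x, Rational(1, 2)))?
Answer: Add(Rational(-101156419208, 105604672733), Mul(Rational(-11457, 217813), Pow(19, Rational(1, 2)))) ≈ -1.1872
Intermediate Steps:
Function('N')(x) = Mul(9, Pow(x, Rational(3, 2))) (Function('N')(x) = Mul(9, Mul(x, Pow(x, Rational(1, 2)))) = Mul(9, Pow(x, Rational(3, 2))))
Add(Mul(Mul(67, Add(Function('N')(19), -53)), Pow(-217813, -1)), Mul(472323, Pow(-484841, -1))) = Add(Mul(Mul(67, Add(Mul(9, Pow(19, Rational(3, 2))), -53)), Pow(-217813, -1)), Mul(472323, Pow(-484841, -1))) = Add(Mul(Mul(67, Add(Mul(9, Mul(19, Pow(19, Rational(1, 2)))), -53)), Rational(-1, 217813)), Mul(472323, Rational(-1, 484841))) = Add(Mul(Mul(67, Add(Mul(171, Pow(19, Rational(1, 2))), -53)), Rational(-1, 217813)), Rational(-472323, 484841)) = Add(Mul(Mul(67, Add(-53, Mul(171, Pow(19, Rational(1, 2))))), Rational(-1, 217813)), Rational(-472323, 484841)) = Add(Mul(Add(-3551, Mul(11457, Pow(19, Rational(1, 2)))), Rational(-1, 217813)), Rational(-472323, 484841)) = Add(Add(Rational(3551, 217813), Mul(Rational(-11457, 217813), Pow(19, Rational(1, 2)))), Rational(-472323, 484841)) = Add(Rational(-101156419208, 105604672733), Mul(Rational(-11457, 217813), Pow(19, Rational(1, 2))))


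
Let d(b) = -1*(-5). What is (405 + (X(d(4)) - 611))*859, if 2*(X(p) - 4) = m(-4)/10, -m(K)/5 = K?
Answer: -172659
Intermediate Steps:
m(K) = -5*K
d(b) = 5
X(p) = 5 (X(p) = 4 + (-5*(-4)/10)/2 = 4 + (20*(⅒))/2 = 4 + (½)*2 = 4 + 1 = 5)
(405 + (X(d(4)) - 611))*859 = (405 + (5 - 611))*859 = (405 - 606)*859 = -201*859 = -172659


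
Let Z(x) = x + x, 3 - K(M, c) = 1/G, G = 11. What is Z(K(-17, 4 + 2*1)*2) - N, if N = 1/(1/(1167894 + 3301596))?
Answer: -49164262/11 ≈ -4.4695e+6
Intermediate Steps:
K(M, c) = 32/11 (K(M, c) = 3 - 1/11 = 32/11)
N = 4469490 (N = 1/(1/4469490) = 4469490)
Z(x) = 2*x
Z(K(-17, 4 + 2*1)*2) - N = 2*((32/11)*2) - 1*4469490 = 2*(64/11) - 4469490 = 128/11 - 4469490 = -49164262/11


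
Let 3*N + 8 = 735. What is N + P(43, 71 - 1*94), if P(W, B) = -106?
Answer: 409/3 ≈ 136.33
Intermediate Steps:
N = 727/3 (N = -8/3 + (⅓)*735 = -8/3 + 245 = 727/3 ≈ 242.33)
N + P(43, 71 - 1*94) = 727/3 - 106 = 409/3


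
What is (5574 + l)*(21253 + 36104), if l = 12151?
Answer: 1016652825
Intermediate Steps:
(5574 + l)*(21253 + 36104) = (5574 + 12151)*(21253 + 36104) = 17725*57357 = 1016652825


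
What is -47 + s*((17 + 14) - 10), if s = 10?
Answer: 163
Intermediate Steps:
-47 + s*((17 + 14) - 10) = -47 + 10*((17 + 14) - 10) = -47 + 10*(31 - 10) = -47 + 10*21 = -47 + 210 = 163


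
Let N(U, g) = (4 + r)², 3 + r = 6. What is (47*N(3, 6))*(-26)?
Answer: -59878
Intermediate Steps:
r = 3 (r = -3 + 6 = 3)
N(U, g) = 49 (N(U, g) = (4 + 3)² = 7² = 49)
(47*N(3, 6))*(-26) = (47*49)*(-26) = 2303*(-26) = -59878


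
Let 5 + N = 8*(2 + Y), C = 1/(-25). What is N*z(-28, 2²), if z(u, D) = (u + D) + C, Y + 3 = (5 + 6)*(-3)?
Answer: 166477/25 ≈ 6659.1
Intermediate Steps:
Y = -36 (Y = -3 + (5 + 6)*(-3) = -3 + 11*(-3) = -3 - 33 = -36)
C = -1/25 ≈ -0.040000
N = -277 (N = -5 + 8*(2 - 36) = -5 + 8*(-34) = -5 - 272 = -277)
z(u, D) = -1/25 + D + u (z(u, D) = (u + D) - 1/25 = (D + u) - 1/25 = -1/25 + D + u)
N*z(-28, 2²) = -277*(-1/25 + 2² - 28) = -277*(-1/25 + 4 - 28) = -277*(-601/25) = 166477/25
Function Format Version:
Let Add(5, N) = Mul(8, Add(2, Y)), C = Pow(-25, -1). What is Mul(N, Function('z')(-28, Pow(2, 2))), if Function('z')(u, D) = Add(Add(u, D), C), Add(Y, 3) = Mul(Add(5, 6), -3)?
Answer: Rational(166477, 25) ≈ 6659.1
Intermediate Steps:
Y = -36 (Y = Add(-3, Mul(Add(5, 6), -3)) = Add(-3, Mul(11, -3)) = Add(-3, -33) = -36)
C = Rational(-1, 25) ≈ -0.040000
N = -277 (N = Add(-5, Mul(8, Add(2, -36))) = Add(-5, Mul(8, -34)) = Add(-5, -272) = -277)
Function('z')(u, D) = Add(Rational(-1, 25), D, u) (Function('z')(u, D) = Add(Add(u, D), Rational(-1, 25)) = Add(Add(D, u), Rational(-1, 25)) = Add(Rational(-1, 25), D, u))
Mul(N, Function('z')(-28, Pow(2, 2))) = Mul(-277, Add(Rational(-1, 25), Pow(2, 2), -28)) = Mul(-277, Add(Rational(-1, 25), 4, -28)) = Mul(-277, Rational(-601, 25)) = Rational(166477, 25)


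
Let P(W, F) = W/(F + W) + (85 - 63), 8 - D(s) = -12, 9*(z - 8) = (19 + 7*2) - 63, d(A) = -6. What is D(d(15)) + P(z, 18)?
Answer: 1435/34 ≈ 42.206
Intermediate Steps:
z = 14/3 (z = 8 + ((19 + 7*2) - 63)/9 = 8 + ((19 + 14) - 63)/9 = 8 + (33 - 63)/9 = 8 + (1/9)*(-30) = 8 - 10/3 = 14/3 ≈ 4.6667)
D(s) = 20 (D(s) = 8 - 1*(-12) = 8 + 12 = 20)
P(W, F) = 22 + W/(F + W) (P(W, F) = W/(F + W) + 22 = 22 + W/(F + W))
D(d(15)) + P(z, 18) = 20 + (22*18 + 23*(14/3))/(18 + 14/3) = 20 + (396 + 322/3)/(68/3) = 20 + (3/68)*(1510/3) = 20 + 755/34 = 1435/34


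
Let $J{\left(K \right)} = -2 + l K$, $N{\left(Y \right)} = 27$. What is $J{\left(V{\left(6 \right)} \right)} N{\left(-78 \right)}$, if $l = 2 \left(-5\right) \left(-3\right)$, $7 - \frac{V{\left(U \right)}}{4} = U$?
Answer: $3186$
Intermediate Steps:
$V{\left(U \right)} = 28 - 4 U$
$l = 30$ ($l = \left(-10\right) \left(-3\right) = 30$)
$J{\left(K \right)} = -2 + 30 K$
$J{\left(V{\left(6 \right)} \right)} N{\left(-78 \right)} = \left(-2 + 30 \left(28 - 24\right)\right) 27 = \left(-2 + 30 \cdot 4\right) 27 = \left(-2 + 120\right) 27 = 118 \cdot 27 = 3186$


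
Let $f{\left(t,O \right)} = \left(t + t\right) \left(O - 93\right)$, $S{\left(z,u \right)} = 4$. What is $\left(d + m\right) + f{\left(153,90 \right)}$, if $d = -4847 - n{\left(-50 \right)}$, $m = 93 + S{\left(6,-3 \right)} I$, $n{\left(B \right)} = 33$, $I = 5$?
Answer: $-5685$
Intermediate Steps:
$f{\left(t,O \right)} = 2 t \left(-93 + O\right)$
$m = 113$ ($m = 93 + 4 \cdot 5 = 93 + 20 = 113$)
$d = -4880$ ($d = -4847 - 33 = -4880$)
$\left(d + m\right) + f{\left(153,90 \right)} = \left(-4880 + 113\right) + 2 \cdot 153 \left(-93 + 90\right) = -4767 + 2 \cdot 153 \left(-3\right) = -4767 - 918 = -5685$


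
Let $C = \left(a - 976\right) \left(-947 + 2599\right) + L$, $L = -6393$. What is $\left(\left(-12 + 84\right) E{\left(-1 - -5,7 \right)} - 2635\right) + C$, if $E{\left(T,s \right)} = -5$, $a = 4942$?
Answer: $6542444$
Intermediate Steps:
$C = 6545439$ ($C = \left(4942 - 976\right) \left(-947 + 2599\right) - 6393 = 3966 \cdot 1652 - 6393 = 6551832 - 6393 = 6545439$)
$\left(\left(-12 + 84\right) E{\left(-1 - -5,7 \right)} - 2635\right) + C = \left(\left(-12 + 84\right) \left(-5\right) - 2635\right) + 6545439 = \left(72 \left(-5\right) - 2635\right) + 6545439 = \left(-360 - 2635\right) + 6545439 = -2995 + 6545439 = 6542444$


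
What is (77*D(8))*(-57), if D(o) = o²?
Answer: -280896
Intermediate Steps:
(77*D(8))*(-57) = (77*8²)*(-57) = (77*64)*(-57) = 4928*(-57) = -280896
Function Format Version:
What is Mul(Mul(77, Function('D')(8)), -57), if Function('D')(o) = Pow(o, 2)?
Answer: -280896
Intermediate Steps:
Mul(Mul(77, Function('D')(8)), -57) = Mul(Mul(77, Pow(8, 2)), -57) = Mul(Mul(77, 64), -57) = Mul(4928, -57) = -280896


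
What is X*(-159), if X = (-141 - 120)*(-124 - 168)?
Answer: -12117708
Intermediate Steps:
X = 76212 (X = -261*(-292) = 76212)
X*(-159) = 76212*(-159) = -12117708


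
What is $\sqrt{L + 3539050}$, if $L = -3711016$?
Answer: $i \sqrt{171966} \approx 414.69 i$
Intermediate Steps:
$\sqrt{L + 3539050} = \sqrt{-3711016 + 3539050} = \sqrt{-171966} = i \sqrt{171966}$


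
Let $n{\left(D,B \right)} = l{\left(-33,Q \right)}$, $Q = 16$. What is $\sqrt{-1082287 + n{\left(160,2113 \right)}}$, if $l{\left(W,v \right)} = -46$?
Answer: $i \sqrt{1082333} \approx 1040.4 i$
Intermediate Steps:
$n{\left(D,B \right)} = -46$
$\sqrt{-1082287 + n{\left(160,2113 \right)}} = \sqrt{-1082287 - 46} = \sqrt{-1082333} = i \sqrt{1082333}$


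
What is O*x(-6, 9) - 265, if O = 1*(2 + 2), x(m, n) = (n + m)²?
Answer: -229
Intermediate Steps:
x(m, n) = (m + n)²
O = 4 (O = 1*4 = 4)
O*x(-6, 9) - 265 = 4*(-6 + 9)² - 265 = 4*3² - 265 = 4*9 - 265 = 36 - 265 = -229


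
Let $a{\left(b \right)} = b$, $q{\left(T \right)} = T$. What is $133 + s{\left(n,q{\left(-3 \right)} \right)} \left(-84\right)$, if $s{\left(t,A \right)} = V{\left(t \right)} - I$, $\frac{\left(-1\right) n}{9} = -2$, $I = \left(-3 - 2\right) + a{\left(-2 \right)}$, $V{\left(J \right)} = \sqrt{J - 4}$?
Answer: $-455 - 84 \sqrt{14} \approx -769.3$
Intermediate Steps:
$V{\left(J \right)} = \sqrt{-4 + J}$
$I = -7$ ($I = \left(-3 - 2\right) - 2 = -5 - 2 = -7$)
$n = 18$ ($n = \left(-9\right) \left(-2\right) = 18$)
$s{\left(t,A \right)} = 7 + \sqrt{-4 + t}$ ($s{\left(t,A \right)} = \sqrt{-4 + t} - -7 = \sqrt{-4 + t} + 7 = 7 + \sqrt{-4 + t}$)
$133 + s{\left(n,q{\left(-3 \right)} \right)} \left(-84\right) = 133 + \left(7 + \sqrt{-4 + 18}\right) \left(-84\right) = 133 + \left(7 + \sqrt{14}\right) \left(-84\right) = 133 - \left(588 + 84 \sqrt{14}\right) = -455 - 84 \sqrt{14}$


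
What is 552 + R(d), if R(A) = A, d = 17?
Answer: 569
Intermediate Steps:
552 + R(d) = 552 + 17 = 569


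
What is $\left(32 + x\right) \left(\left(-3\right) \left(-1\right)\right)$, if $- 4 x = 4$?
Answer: $93$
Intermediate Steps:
$x = -1$ ($x = \left(- \frac{1}{4}\right) 4 = -1$)
$\left(32 + x\right) \left(\left(-3\right) \left(-1\right)\right) = \left(32 - 1\right) \left(\left(-3\right) \left(-1\right)\right) = 31 \cdot 3 = 93$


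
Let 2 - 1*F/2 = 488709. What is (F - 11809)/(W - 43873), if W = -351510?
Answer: 989223/395383 ≈ 2.5019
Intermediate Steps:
F = -977414 (F = 4 - 2*488709 = 4 - 977418 = -977414)
(F - 11809)/(W - 43873) = (-977414 - 11809)/(-351510 - 43873) = -989223/(-395383) = -989223*(-1/395383) = 989223/395383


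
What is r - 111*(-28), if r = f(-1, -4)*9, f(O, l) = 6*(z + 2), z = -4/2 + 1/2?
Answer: 3135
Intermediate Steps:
z = -3/2 (z = -4*½ + 1*(½) = -2 + ½ = -3/2 ≈ -1.5000)
f(O, l) = 3 (f(O, l) = 6*(-3/2 + 2) = 6*(½) = 3)
r = 27 (r = 3*9 = 27)
r - 111*(-28) = 27 - 111*(-28) = 27 + 3108 = 3135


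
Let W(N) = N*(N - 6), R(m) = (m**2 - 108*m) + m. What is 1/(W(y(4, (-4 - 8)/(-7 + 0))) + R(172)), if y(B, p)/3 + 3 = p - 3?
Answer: 49/559700 ≈ 8.7547e-5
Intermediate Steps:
R(m) = m**2 - 107*m
y(B, p) = -18 + 3*p (y(B, p) = -9 + 3*(p - 3) = -9 + 3*(-3 + p) = -9 + (-9 + 3*p) = -18 + 3*p)
W(N) = N*(-6 + N)
1/(W(y(4, (-4 - 8)/(-7 + 0))) + R(172)) = 1/((-18 + 3*((-4 - 8)/(-7 + 0)))*(-6 + (-18 + 3*((-4 - 8)/(-7 + 0)))) + 172*(-107 + 172)) = 1/((-18 + 3*(-12/(-7)))*(-6 + (-18 + 3*(-12/(-7)))) + 172*65) = 1/((-18 + 3*(-12*(-1/7)))*(-6 + (-18 + 3*(-12*(-1/7)))) + 11180) = 1/((-18 + 3*(12/7))*(-6 + (-18 + 3*(12/7))) + 11180) = 1/((-18 + 36/7)*(-6 + (-18 + 36/7)) + 11180) = 1/(-90*(-6 - 90/7)/7 + 11180) = 1/(-90/7*(-132/7) + 11180) = 1/(11880/49 + 11180) = 1/(559700/49) = 49/559700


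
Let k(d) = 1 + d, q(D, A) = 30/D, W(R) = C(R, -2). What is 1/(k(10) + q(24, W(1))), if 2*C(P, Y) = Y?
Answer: 4/49 ≈ 0.081633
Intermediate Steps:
C(P, Y) = Y/2
W(R) = -1 (W(R) = (1/2)*(-2) = -1)
1/(k(10) + q(24, W(1))) = 1/((1 + 10) + 30/24) = 1/(11 + 30*(1/24)) = 1/(11 + 5/4) = 1/(49/4) = 4/49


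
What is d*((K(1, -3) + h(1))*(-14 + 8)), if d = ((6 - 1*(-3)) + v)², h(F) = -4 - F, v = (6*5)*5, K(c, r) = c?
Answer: 606744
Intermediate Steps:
v = 150 (v = 30*5 = 150)
d = 25281 (d = ((6 - 1*(-3)) + 150)² = ((6 + 3) + 150)² = (9 + 150)² = 159² = 25281)
d*((K(1, -3) + h(1))*(-14 + 8)) = 25281*((1 + (-4 - 1*1))*(-14 + 8)) = 25281*((1 + (-4 - 1))*(-6)) = 25281*((1 - 5)*(-6)) = 25281*(-4*(-6)) = 25281*24 = 606744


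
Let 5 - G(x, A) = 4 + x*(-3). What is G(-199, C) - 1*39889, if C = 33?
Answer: -40485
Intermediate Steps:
G(x, A) = 1 + 3*x (G(x, A) = 5 - (4 + x*(-3)) = 5 - (4 - 3*x) = 5 + (-4 + 3*x) = 1 + 3*x)
G(-199, C) - 1*39889 = (1 + 3*(-199)) - 1*39889 = (1 - 597) - 39889 = -596 - 39889 = -40485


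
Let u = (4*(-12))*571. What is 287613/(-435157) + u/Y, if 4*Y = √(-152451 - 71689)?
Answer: -287613/435157 + 54816*I*√56035/56035 ≈ -0.66094 + 231.57*I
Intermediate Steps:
u = -27408 (u = -48*571 = -27408)
Y = I*√56035/2 (Y = √(-152451 - 71689)/4 = √(-224140)/4 = (2*I*√56035)/4 = I*√56035/2 ≈ 118.36*I)
287613/(-435157) + u/Y = 287613/(-435157) - 27408*(-2*I*√56035/56035) = 287613*(-1/435157) - (-54816)*I*√56035/56035 = -287613/435157 + 54816*I*√56035/56035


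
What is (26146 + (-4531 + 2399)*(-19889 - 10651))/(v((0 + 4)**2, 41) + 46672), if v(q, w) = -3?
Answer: 65137426/46669 ≈ 1395.7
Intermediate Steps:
(26146 + (-4531 + 2399)*(-19889 - 10651))/(v((0 + 4)**2, 41) + 46672) = (26146 + (-4531 + 2399)*(-19889 - 10651))/(-3 + 46672) = (26146 - 2132*(-30540))/46669 = (26146 + 65111280)*(1/46669) = 65137426*(1/46669) = 65137426/46669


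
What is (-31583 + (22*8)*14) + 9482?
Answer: -19637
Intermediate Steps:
(-31583 + (22*8)*14) + 9482 = (-31583 + 176*14) + 9482 = (-31583 + 2464) + 9482 = -29119 + 9482 = -19637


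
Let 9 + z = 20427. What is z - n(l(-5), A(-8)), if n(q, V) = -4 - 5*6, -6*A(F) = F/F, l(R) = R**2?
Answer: 20452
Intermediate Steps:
z = 20418 (z = -9 + 20427 = 20418)
A(F) = -1/6 (A(F) = -F/(6*F) = -1/6*1 = -1/6)
n(q, V) = -34 (n(q, V) = -4 - 30 = -34)
z - n(l(-5), A(-8)) = 20418 - 1*(-34) = 20418 + 34 = 20452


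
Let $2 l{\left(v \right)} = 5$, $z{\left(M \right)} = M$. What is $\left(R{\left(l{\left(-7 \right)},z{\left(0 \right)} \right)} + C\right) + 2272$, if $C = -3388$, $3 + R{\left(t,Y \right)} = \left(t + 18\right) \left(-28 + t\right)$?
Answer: $- \frac{6567}{4} \approx -1641.8$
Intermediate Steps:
$l{\left(v \right)} = \frac{5}{2}$ ($l{\left(v \right)} = \frac{1}{2} \cdot 5 = \frac{5}{2}$)
$R{\left(t,Y \right)} = -3 + \left(-28 + t\right) \left(18 + t\right)$ ($R{\left(t,Y \right)} = -3 + \left(t + 18\right) \left(-28 + t\right) = -3 + \left(18 + t\right) \left(-28 + t\right) = -3 + \left(-28 + t\right) \left(18 + t\right)$)
$\left(R{\left(l{\left(-7 \right)},z{\left(0 \right)} \right)} + C\right) + 2272 = \left(\left(-507 + \left(\frac{5}{2}\right)^{2} - 25\right) - 3388\right) + 2272 = \left(\left(-507 + \frac{25}{4} - 25\right) - 3388\right) + 2272 = \left(- \frac{2103}{4} - 3388\right) + 2272 = - \frac{15655}{4} + 2272 = - \frac{6567}{4}$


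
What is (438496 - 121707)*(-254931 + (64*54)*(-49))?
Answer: -134405652975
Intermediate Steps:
(438496 - 121707)*(-254931 + (64*54)*(-49)) = 316789*(-254931 + 3456*(-49)) = 316789*(-254931 - 169344) = 316789*(-424275) = -134405652975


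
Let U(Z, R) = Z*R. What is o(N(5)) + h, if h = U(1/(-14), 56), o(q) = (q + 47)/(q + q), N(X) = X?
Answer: 6/5 ≈ 1.2000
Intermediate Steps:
o(q) = (47 + q)/(2*q) (o(q) = (47 + q)/((2*q)) = (47 + q)*(1/(2*q)) = (47 + q)/(2*q))
U(Z, R) = R*Z
h = -4 (h = 56/(-14) = 56*(-1/14) = -4)
o(N(5)) + h = (½)*(47 + 5)/5 - 4 = (½)*(⅕)*52 - 4 = 26/5 - 4 = 6/5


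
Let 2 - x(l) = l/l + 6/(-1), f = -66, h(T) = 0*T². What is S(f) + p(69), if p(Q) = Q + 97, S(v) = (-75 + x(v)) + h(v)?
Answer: 98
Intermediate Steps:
h(T) = 0
x(l) = 7 (x(l) = 2 - (l/l + 6/(-1)) = 2 - (1 + 6*(-1)) = 2 - (1 - 6) = 2 - 1*(-5) = 2 + 5 = 7)
S(v) = -68 (S(v) = (-75 + 7) + 0 = -68 + 0 = -68)
p(Q) = 97 + Q
S(f) + p(69) = -68 + (97 + 69) = -68 + 166 = 98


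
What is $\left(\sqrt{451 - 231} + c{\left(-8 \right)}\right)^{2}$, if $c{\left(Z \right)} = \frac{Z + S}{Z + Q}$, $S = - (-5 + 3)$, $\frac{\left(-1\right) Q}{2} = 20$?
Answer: $\frac{14081}{64} + \frac{\sqrt{55}}{2} \approx 223.72$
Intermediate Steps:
$Q = -40$ ($Q = \left(-2\right) 20 = -40$)
$S = 2$ ($S = \left(-1\right) \left(-2\right) = 2$)
$c{\left(Z \right)} = \frac{2 + Z}{-40 + Z}$ ($c{\left(Z \right)} = \frac{Z + 2}{Z - 40} = \frac{2 + Z}{-40 + Z}$)
$\left(\sqrt{451 - 231} + c{\left(-8 \right)}\right)^{2} = \left(\sqrt{451 - 231} + \frac{2 - 8}{-40 - 8}\right)^{2} = \left(\sqrt{220} + \frac{1}{-48} \left(-6\right)\right)^{2} = \left(2 \sqrt{55} - - \frac{1}{8}\right)^{2} = \left(2 \sqrt{55} + \frac{1}{8}\right)^{2} = \left(\frac{1}{8} + 2 \sqrt{55}\right)^{2}$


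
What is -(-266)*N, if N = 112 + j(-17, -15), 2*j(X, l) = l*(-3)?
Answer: 35777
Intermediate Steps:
j(X, l) = -3*l/2 (j(X, l) = (l*(-3))/2 = (-3*l)/2 = -3*l/2)
N = 269/2 (N = 112 - 3/2*(-15) = 112 + 45/2 = 269/2 ≈ 134.50)
-(-266)*N = -(-266)*269/2 = -266*(-269/2) = 35777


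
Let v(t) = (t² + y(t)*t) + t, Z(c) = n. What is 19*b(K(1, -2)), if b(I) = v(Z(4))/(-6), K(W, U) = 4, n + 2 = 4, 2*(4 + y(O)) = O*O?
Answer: -19/3 ≈ -6.3333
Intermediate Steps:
y(O) = -4 + O²/2 (y(O) = -4 + (O*O)/2 = -4 + O²/2)
n = 2 (n = -2 + 4 = 2)
Z(c) = 2
v(t) = t + t² + t*(-4 + t²/2) (v(t) = (t² + (-4 + t²/2)*t) + t = (t² + t*(-4 + t²/2)) + t = t + t² + t*(-4 + t²/2))
b(I) = -⅓ (b(I) = ((½)*2*(-6 + 2² + 2*2))/(-6) = ((½)*2*(-6 + 4 + 4))*(-⅙) = ((½)*2*2)*(-⅙) = 2*(-⅙) = -⅓)
19*b(K(1, -2)) = 19*(-⅓) = -19/3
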